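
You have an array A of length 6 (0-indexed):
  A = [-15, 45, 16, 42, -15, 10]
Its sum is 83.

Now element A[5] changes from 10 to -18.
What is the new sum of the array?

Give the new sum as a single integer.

Answer: 55

Derivation:
Old value at index 5: 10
New value at index 5: -18
Delta = -18 - 10 = -28
New sum = old_sum + delta = 83 + (-28) = 55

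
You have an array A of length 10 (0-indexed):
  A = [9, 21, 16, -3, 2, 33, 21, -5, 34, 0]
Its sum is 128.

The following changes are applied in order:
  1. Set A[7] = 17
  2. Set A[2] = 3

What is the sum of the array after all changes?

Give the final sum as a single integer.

Initial sum: 128
Change 1: A[7] -5 -> 17, delta = 22, sum = 150
Change 2: A[2] 16 -> 3, delta = -13, sum = 137

Answer: 137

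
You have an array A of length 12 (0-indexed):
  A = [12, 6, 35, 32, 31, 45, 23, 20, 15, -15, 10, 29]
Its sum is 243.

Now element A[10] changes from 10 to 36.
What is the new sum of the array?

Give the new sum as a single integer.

Old value at index 10: 10
New value at index 10: 36
Delta = 36 - 10 = 26
New sum = old_sum + delta = 243 + (26) = 269

Answer: 269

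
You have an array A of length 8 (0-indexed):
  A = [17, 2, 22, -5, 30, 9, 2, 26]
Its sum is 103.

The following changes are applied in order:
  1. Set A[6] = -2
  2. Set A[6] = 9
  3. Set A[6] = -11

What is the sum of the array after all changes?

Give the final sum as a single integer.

Answer: 90

Derivation:
Initial sum: 103
Change 1: A[6] 2 -> -2, delta = -4, sum = 99
Change 2: A[6] -2 -> 9, delta = 11, sum = 110
Change 3: A[6] 9 -> -11, delta = -20, sum = 90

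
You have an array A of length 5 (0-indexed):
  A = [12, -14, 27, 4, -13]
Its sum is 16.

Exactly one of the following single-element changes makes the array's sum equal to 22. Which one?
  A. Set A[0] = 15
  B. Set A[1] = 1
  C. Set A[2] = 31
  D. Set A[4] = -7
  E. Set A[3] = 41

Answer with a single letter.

Answer: D

Derivation:
Option A: A[0] 12->15, delta=3, new_sum=16+(3)=19
Option B: A[1] -14->1, delta=15, new_sum=16+(15)=31
Option C: A[2] 27->31, delta=4, new_sum=16+(4)=20
Option D: A[4] -13->-7, delta=6, new_sum=16+(6)=22 <-- matches target
Option E: A[3] 4->41, delta=37, new_sum=16+(37)=53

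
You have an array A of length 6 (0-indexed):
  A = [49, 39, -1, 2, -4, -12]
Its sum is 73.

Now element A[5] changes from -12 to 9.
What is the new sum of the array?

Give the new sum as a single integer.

Old value at index 5: -12
New value at index 5: 9
Delta = 9 - -12 = 21
New sum = old_sum + delta = 73 + (21) = 94

Answer: 94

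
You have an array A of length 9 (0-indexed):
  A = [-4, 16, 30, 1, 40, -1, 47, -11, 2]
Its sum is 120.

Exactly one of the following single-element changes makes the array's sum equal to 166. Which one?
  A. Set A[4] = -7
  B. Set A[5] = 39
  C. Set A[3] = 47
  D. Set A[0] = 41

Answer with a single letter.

Option A: A[4] 40->-7, delta=-47, new_sum=120+(-47)=73
Option B: A[5] -1->39, delta=40, new_sum=120+(40)=160
Option C: A[3] 1->47, delta=46, new_sum=120+(46)=166 <-- matches target
Option D: A[0] -4->41, delta=45, new_sum=120+(45)=165

Answer: C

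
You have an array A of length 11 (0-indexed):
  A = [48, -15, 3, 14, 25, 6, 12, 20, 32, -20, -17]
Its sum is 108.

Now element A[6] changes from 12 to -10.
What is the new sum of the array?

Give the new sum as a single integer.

Answer: 86

Derivation:
Old value at index 6: 12
New value at index 6: -10
Delta = -10 - 12 = -22
New sum = old_sum + delta = 108 + (-22) = 86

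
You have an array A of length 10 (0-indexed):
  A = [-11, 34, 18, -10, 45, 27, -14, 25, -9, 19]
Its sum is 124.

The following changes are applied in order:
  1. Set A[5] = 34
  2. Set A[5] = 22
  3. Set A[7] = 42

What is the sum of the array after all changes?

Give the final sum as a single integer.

Initial sum: 124
Change 1: A[5] 27 -> 34, delta = 7, sum = 131
Change 2: A[5] 34 -> 22, delta = -12, sum = 119
Change 3: A[7] 25 -> 42, delta = 17, sum = 136

Answer: 136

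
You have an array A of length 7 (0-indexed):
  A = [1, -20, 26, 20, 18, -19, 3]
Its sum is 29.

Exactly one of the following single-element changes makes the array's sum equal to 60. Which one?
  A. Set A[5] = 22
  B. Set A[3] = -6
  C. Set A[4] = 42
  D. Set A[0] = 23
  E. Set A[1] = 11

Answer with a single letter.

Option A: A[5] -19->22, delta=41, new_sum=29+(41)=70
Option B: A[3] 20->-6, delta=-26, new_sum=29+(-26)=3
Option C: A[4] 18->42, delta=24, new_sum=29+(24)=53
Option D: A[0] 1->23, delta=22, new_sum=29+(22)=51
Option E: A[1] -20->11, delta=31, new_sum=29+(31)=60 <-- matches target

Answer: E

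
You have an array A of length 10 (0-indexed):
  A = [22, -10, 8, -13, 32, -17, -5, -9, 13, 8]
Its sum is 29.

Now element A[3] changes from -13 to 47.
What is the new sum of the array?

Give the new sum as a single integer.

Answer: 89

Derivation:
Old value at index 3: -13
New value at index 3: 47
Delta = 47 - -13 = 60
New sum = old_sum + delta = 29 + (60) = 89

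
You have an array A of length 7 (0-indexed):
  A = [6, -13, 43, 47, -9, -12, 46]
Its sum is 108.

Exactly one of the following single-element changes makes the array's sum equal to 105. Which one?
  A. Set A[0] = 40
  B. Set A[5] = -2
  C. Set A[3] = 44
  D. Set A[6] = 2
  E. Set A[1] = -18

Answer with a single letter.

Option A: A[0] 6->40, delta=34, new_sum=108+(34)=142
Option B: A[5] -12->-2, delta=10, new_sum=108+(10)=118
Option C: A[3] 47->44, delta=-3, new_sum=108+(-3)=105 <-- matches target
Option D: A[6] 46->2, delta=-44, new_sum=108+(-44)=64
Option E: A[1] -13->-18, delta=-5, new_sum=108+(-5)=103

Answer: C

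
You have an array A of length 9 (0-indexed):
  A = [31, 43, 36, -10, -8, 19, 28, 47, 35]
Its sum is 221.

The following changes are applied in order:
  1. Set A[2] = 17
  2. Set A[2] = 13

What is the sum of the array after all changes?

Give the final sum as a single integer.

Initial sum: 221
Change 1: A[2] 36 -> 17, delta = -19, sum = 202
Change 2: A[2] 17 -> 13, delta = -4, sum = 198

Answer: 198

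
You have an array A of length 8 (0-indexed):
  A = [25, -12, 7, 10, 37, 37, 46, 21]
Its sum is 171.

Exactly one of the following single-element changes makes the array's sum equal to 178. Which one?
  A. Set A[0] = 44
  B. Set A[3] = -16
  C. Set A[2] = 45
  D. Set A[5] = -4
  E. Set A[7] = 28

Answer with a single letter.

Option A: A[0] 25->44, delta=19, new_sum=171+(19)=190
Option B: A[3] 10->-16, delta=-26, new_sum=171+(-26)=145
Option C: A[2] 7->45, delta=38, new_sum=171+(38)=209
Option D: A[5] 37->-4, delta=-41, new_sum=171+(-41)=130
Option E: A[7] 21->28, delta=7, new_sum=171+(7)=178 <-- matches target

Answer: E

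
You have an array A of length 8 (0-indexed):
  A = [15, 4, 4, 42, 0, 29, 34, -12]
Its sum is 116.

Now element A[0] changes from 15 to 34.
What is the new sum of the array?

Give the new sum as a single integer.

Old value at index 0: 15
New value at index 0: 34
Delta = 34 - 15 = 19
New sum = old_sum + delta = 116 + (19) = 135

Answer: 135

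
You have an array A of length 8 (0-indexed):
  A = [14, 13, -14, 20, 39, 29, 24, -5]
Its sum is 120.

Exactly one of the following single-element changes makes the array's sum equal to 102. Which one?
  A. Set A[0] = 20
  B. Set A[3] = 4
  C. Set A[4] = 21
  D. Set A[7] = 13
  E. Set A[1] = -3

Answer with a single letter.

Option A: A[0] 14->20, delta=6, new_sum=120+(6)=126
Option B: A[3] 20->4, delta=-16, new_sum=120+(-16)=104
Option C: A[4] 39->21, delta=-18, new_sum=120+(-18)=102 <-- matches target
Option D: A[7] -5->13, delta=18, new_sum=120+(18)=138
Option E: A[1] 13->-3, delta=-16, new_sum=120+(-16)=104

Answer: C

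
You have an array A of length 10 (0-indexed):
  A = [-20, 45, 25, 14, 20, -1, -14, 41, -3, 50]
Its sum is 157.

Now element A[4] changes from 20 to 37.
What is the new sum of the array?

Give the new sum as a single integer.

Answer: 174

Derivation:
Old value at index 4: 20
New value at index 4: 37
Delta = 37 - 20 = 17
New sum = old_sum + delta = 157 + (17) = 174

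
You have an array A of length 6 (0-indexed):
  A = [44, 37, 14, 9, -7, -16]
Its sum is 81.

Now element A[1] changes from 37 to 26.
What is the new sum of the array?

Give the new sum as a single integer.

Old value at index 1: 37
New value at index 1: 26
Delta = 26 - 37 = -11
New sum = old_sum + delta = 81 + (-11) = 70

Answer: 70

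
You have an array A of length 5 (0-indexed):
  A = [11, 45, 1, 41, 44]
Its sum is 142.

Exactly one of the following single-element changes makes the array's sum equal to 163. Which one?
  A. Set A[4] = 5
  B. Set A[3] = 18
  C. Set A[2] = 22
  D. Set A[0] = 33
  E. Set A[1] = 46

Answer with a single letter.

Option A: A[4] 44->5, delta=-39, new_sum=142+(-39)=103
Option B: A[3] 41->18, delta=-23, new_sum=142+(-23)=119
Option C: A[2] 1->22, delta=21, new_sum=142+(21)=163 <-- matches target
Option D: A[0] 11->33, delta=22, new_sum=142+(22)=164
Option E: A[1] 45->46, delta=1, new_sum=142+(1)=143

Answer: C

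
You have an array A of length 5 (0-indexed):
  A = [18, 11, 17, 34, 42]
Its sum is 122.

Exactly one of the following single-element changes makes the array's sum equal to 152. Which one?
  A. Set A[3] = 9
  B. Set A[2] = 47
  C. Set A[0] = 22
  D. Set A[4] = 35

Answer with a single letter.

Answer: B

Derivation:
Option A: A[3] 34->9, delta=-25, new_sum=122+(-25)=97
Option B: A[2] 17->47, delta=30, new_sum=122+(30)=152 <-- matches target
Option C: A[0] 18->22, delta=4, new_sum=122+(4)=126
Option D: A[4] 42->35, delta=-7, new_sum=122+(-7)=115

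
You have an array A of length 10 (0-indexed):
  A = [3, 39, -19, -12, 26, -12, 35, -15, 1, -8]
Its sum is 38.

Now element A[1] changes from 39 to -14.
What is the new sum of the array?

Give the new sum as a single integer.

Old value at index 1: 39
New value at index 1: -14
Delta = -14 - 39 = -53
New sum = old_sum + delta = 38 + (-53) = -15

Answer: -15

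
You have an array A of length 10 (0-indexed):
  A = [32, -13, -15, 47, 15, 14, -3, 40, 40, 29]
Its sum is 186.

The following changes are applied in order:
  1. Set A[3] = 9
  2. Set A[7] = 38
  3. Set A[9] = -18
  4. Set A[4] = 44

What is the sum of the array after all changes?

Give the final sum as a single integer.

Initial sum: 186
Change 1: A[3] 47 -> 9, delta = -38, sum = 148
Change 2: A[7] 40 -> 38, delta = -2, sum = 146
Change 3: A[9] 29 -> -18, delta = -47, sum = 99
Change 4: A[4] 15 -> 44, delta = 29, sum = 128

Answer: 128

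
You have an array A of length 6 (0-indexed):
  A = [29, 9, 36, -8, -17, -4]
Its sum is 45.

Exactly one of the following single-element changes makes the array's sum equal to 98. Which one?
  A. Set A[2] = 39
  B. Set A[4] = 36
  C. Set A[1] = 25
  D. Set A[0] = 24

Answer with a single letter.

Option A: A[2] 36->39, delta=3, new_sum=45+(3)=48
Option B: A[4] -17->36, delta=53, new_sum=45+(53)=98 <-- matches target
Option C: A[1] 9->25, delta=16, new_sum=45+(16)=61
Option D: A[0] 29->24, delta=-5, new_sum=45+(-5)=40

Answer: B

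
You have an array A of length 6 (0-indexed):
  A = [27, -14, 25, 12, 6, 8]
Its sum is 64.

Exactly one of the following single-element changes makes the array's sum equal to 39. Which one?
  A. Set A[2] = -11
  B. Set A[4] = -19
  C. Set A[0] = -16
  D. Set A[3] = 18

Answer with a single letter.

Option A: A[2] 25->-11, delta=-36, new_sum=64+(-36)=28
Option B: A[4] 6->-19, delta=-25, new_sum=64+(-25)=39 <-- matches target
Option C: A[0] 27->-16, delta=-43, new_sum=64+(-43)=21
Option D: A[3] 12->18, delta=6, new_sum=64+(6)=70

Answer: B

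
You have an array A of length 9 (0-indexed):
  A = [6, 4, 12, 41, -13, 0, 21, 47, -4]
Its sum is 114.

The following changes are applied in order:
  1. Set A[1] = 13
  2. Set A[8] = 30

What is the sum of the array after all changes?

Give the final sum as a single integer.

Answer: 157

Derivation:
Initial sum: 114
Change 1: A[1] 4 -> 13, delta = 9, sum = 123
Change 2: A[8] -4 -> 30, delta = 34, sum = 157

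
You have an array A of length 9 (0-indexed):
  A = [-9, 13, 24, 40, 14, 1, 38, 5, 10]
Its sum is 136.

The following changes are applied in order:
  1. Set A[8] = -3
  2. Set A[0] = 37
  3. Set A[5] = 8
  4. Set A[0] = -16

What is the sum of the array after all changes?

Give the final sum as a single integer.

Answer: 123

Derivation:
Initial sum: 136
Change 1: A[8] 10 -> -3, delta = -13, sum = 123
Change 2: A[0] -9 -> 37, delta = 46, sum = 169
Change 3: A[5] 1 -> 8, delta = 7, sum = 176
Change 4: A[0] 37 -> -16, delta = -53, sum = 123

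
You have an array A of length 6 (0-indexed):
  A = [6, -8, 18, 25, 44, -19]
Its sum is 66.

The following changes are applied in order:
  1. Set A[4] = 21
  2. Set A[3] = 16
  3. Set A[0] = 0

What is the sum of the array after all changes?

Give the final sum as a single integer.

Answer: 28

Derivation:
Initial sum: 66
Change 1: A[4] 44 -> 21, delta = -23, sum = 43
Change 2: A[3] 25 -> 16, delta = -9, sum = 34
Change 3: A[0] 6 -> 0, delta = -6, sum = 28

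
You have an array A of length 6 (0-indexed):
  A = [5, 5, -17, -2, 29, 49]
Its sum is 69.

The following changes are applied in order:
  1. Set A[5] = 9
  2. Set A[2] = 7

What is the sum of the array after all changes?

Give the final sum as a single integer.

Initial sum: 69
Change 1: A[5] 49 -> 9, delta = -40, sum = 29
Change 2: A[2] -17 -> 7, delta = 24, sum = 53

Answer: 53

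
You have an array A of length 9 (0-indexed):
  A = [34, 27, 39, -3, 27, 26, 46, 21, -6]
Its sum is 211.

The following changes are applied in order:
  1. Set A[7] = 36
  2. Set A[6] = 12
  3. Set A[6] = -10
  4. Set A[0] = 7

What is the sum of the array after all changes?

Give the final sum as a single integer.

Answer: 143

Derivation:
Initial sum: 211
Change 1: A[7] 21 -> 36, delta = 15, sum = 226
Change 2: A[6] 46 -> 12, delta = -34, sum = 192
Change 3: A[6] 12 -> -10, delta = -22, sum = 170
Change 4: A[0] 34 -> 7, delta = -27, sum = 143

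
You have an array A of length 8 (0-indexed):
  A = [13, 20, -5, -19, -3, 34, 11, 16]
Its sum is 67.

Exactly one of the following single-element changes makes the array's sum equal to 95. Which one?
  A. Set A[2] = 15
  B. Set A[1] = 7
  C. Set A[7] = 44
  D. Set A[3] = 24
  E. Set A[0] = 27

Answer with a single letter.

Option A: A[2] -5->15, delta=20, new_sum=67+(20)=87
Option B: A[1] 20->7, delta=-13, new_sum=67+(-13)=54
Option C: A[7] 16->44, delta=28, new_sum=67+(28)=95 <-- matches target
Option D: A[3] -19->24, delta=43, new_sum=67+(43)=110
Option E: A[0] 13->27, delta=14, new_sum=67+(14)=81

Answer: C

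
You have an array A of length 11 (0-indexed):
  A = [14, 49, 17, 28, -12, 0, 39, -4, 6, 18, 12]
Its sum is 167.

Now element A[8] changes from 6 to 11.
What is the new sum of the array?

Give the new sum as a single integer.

Answer: 172

Derivation:
Old value at index 8: 6
New value at index 8: 11
Delta = 11 - 6 = 5
New sum = old_sum + delta = 167 + (5) = 172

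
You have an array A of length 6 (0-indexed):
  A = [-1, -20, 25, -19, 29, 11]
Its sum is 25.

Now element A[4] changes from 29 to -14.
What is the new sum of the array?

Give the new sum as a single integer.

Answer: -18

Derivation:
Old value at index 4: 29
New value at index 4: -14
Delta = -14 - 29 = -43
New sum = old_sum + delta = 25 + (-43) = -18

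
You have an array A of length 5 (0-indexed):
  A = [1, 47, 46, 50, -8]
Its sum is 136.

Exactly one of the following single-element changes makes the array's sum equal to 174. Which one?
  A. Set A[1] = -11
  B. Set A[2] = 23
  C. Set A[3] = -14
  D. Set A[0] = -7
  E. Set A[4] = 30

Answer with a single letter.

Answer: E

Derivation:
Option A: A[1] 47->-11, delta=-58, new_sum=136+(-58)=78
Option B: A[2] 46->23, delta=-23, new_sum=136+(-23)=113
Option C: A[3] 50->-14, delta=-64, new_sum=136+(-64)=72
Option D: A[0] 1->-7, delta=-8, new_sum=136+(-8)=128
Option E: A[4] -8->30, delta=38, new_sum=136+(38)=174 <-- matches target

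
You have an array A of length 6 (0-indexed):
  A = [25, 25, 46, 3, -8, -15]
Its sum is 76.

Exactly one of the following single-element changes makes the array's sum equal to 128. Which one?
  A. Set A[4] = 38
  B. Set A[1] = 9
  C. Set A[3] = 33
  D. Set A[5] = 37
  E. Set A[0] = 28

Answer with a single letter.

Answer: D

Derivation:
Option A: A[4] -8->38, delta=46, new_sum=76+(46)=122
Option B: A[1] 25->9, delta=-16, new_sum=76+(-16)=60
Option C: A[3] 3->33, delta=30, new_sum=76+(30)=106
Option D: A[5] -15->37, delta=52, new_sum=76+(52)=128 <-- matches target
Option E: A[0] 25->28, delta=3, new_sum=76+(3)=79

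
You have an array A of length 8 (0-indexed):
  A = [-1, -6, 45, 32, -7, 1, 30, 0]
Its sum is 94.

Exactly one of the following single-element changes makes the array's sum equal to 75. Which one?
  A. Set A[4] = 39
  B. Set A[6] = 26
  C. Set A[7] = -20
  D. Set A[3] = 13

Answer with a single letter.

Answer: D

Derivation:
Option A: A[4] -7->39, delta=46, new_sum=94+(46)=140
Option B: A[6] 30->26, delta=-4, new_sum=94+(-4)=90
Option C: A[7] 0->-20, delta=-20, new_sum=94+(-20)=74
Option D: A[3] 32->13, delta=-19, new_sum=94+(-19)=75 <-- matches target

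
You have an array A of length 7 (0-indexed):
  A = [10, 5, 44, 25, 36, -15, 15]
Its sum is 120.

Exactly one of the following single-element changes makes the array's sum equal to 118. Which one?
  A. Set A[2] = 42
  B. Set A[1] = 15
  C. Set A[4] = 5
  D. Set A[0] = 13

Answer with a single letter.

Option A: A[2] 44->42, delta=-2, new_sum=120+(-2)=118 <-- matches target
Option B: A[1] 5->15, delta=10, new_sum=120+(10)=130
Option C: A[4] 36->5, delta=-31, new_sum=120+(-31)=89
Option D: A[0] 10->13, delta=3, new_sum=120+(3)=123

Answer: A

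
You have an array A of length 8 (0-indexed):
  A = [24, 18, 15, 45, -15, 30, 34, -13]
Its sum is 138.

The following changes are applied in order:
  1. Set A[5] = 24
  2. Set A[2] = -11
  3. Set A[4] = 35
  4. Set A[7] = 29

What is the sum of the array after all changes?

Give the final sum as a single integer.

Answer: 198

Derivation:
Initial sum: 138
Change 1: A[5] 30 -> 24, delta = -6, sum = 132
Change 2: A[2] 15 -> -11, delta = -26, sum = 106
Change 3: A[4] -15 -> 35, delta = 50, sum = 156
Change 4: A[7] -13 -> 29, delta = 42, sum = 198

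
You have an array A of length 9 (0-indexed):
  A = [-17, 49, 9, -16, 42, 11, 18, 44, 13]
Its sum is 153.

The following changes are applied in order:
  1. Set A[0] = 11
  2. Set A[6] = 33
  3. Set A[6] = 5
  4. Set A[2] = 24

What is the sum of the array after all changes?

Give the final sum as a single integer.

Initial sum: 153
Change 1: A[0] -17 -> 11, delta = 28, sum = 181
Change 2: A[6] 18 -> 33, delta = 15, sum = 196
Change 3: A[6] 33 -> 5, delta = -28, sum = 168
Change 4: A[2] 9 -> 24, delta = 15, sum = 183

Answer: 183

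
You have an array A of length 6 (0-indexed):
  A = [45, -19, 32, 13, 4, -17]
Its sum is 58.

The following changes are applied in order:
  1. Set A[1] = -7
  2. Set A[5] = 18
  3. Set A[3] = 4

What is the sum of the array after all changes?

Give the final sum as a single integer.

Initial sum: 58
Change 1: A[1] -19 -> -7, delta = 12, sum = 70
Change 2: A[5] -17 -> 18, delta = 35, sum = 105
Change 3: A[3] 13 -> 4, delta = -9, sum = 96

Answer: 96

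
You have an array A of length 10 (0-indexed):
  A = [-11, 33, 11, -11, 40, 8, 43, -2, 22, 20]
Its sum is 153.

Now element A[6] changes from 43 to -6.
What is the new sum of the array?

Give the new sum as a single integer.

Old value at index 6: 43
New value at index 6: -6
Delta = -6 - 43 = -49
New sum = old_sum + delta = 153 + (-49) = 104

Answer: 104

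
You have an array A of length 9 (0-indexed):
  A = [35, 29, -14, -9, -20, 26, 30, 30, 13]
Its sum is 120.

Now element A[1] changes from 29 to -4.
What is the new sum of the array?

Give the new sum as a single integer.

Answer: 87

Derivation:
Old value at index 1: 29
New value at index 1: -4
Delta = -4 - 29 = -33
New sum = old_sum + delta = 120 + (-33) = 87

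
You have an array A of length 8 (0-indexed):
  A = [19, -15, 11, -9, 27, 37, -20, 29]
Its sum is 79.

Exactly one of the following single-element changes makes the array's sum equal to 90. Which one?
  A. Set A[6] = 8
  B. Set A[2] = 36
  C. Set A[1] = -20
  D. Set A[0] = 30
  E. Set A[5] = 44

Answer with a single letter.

Answer: D

Derivation:
Option A: A[6] -20->8, delta=28, new_sum=79+(28)=107
Option B: A[2] 11->36, delta=25, new_sum=79+(25)=104
Option C: A[1] -15->-20, delta=-5, new_sum=79+(-5)=74
Option D: A[0] 19->30, delta=11, new_sum=79+(11)=90 <-- matches target
Option E: A[5] 37->44, delta=7, new_sum=79+(7)=86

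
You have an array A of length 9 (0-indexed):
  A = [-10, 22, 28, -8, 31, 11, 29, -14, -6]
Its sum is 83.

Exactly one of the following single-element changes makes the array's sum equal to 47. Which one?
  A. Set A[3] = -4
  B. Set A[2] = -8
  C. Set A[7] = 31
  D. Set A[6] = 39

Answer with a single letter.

Answer: B

Derivation:
Option A: A[3] -8->-4, delta=4, new_sum=83+(4)=87
Option B: A[2] 28->-8, delta=-36, new_sum=83+(-36)=47 <-- matches target
Option C: A[7] -14->31, delta=45, new_sum=83+(45)=128
Option D: A[6] 29->39, delta=10, new_sum=83+(10)=93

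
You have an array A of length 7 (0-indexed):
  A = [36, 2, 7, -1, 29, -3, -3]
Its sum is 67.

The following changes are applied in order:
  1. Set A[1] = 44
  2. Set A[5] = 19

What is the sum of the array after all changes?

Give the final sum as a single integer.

Answer: 131

Derivation:
Initial sum: 67
Change 1: A[1] 2 -> 44, delta = 42, sum = 109
Change 2: A[5] -3 -> 19, delta = 22, sum = 131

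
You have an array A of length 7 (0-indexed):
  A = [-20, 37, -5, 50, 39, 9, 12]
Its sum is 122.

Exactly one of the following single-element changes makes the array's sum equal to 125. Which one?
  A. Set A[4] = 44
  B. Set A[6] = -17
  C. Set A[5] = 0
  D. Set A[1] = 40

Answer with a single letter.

Option A: A[4] 39->44, delta=5, new_sum=122+(5)=127
Option B: A[6] 12->-17, delta=-29, new_sum=122+(-29)=93
Option C: A[5] 9->0, delta=-9, new_sum=122+(-9)=113
Option D: A[1] 37->40, delta=3, new_sum=122+(3)=125 <-- matches target

Answer: D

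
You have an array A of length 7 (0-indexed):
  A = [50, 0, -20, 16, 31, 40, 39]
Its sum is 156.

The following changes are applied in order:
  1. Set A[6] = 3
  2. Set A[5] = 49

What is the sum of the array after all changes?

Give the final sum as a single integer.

Answer: 129

Derivation:
Initial sum: 156
Change 1: A[6] 39 -> 3, delta = -36, sum = 120
Change 2: A[5] 40 -> 49, delta = 9, sum = 129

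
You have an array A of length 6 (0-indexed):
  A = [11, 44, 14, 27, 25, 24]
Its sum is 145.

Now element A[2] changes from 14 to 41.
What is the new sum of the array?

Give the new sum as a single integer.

Answer: 172

Derivation:
Old value at index 2: 14
New value at index 2: 41
Delta = 41 - 14 = 27
New sum = old_sum + delta = 145 + (27) = 172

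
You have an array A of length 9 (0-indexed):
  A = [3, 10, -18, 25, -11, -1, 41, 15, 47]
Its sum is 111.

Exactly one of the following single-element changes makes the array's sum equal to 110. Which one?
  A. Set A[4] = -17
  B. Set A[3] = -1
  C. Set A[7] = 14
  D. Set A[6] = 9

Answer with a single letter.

Option A: A[4] -11->-17, delta=-6, new_sum=111+(-6)=105
Option B: A[3] 25->-1, delta=-26, new_sum=111+(-26)=85
Option C: A[7] 15->14, delta=-1, new_sum=111+(-1)=110 <-- matches target
Option D: A[6] 41->9, delta=-32, new_sum=111+(-32)=79

Answer: C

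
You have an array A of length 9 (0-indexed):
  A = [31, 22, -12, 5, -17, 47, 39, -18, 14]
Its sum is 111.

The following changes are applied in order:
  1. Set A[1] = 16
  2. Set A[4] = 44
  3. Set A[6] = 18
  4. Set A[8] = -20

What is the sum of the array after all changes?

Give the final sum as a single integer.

Answer: 111

Derivation:
Initial sum: 111
Change 1: A[1] 22 -> 16, delta = -6, sum = 105
Change 2: A[4] -17 -> 44, delta = 61, sum = 166
Change 3: A[6] 39 -> 18, delta = -21, sum = 145
Change 4: A[8] 14 -> -20, delta = -34, sum = 111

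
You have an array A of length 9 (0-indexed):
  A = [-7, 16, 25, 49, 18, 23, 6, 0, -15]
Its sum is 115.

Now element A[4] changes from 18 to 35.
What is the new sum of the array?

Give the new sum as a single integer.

Old value at index 4: 18
New value at index 4: 35
Delta = 35 - 18 = 17
New sum = old_sum + delta = 115 + (17) = 132

Answer: 132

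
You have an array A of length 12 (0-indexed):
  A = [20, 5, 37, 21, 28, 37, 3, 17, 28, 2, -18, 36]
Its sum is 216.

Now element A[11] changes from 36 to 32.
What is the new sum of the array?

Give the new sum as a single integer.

Old value at index 11: 36
New value at index 11: 32
Delta = 32 - 36 = -4
New sum = old_sum + delta = 216 + (-4) = 212

Answer: 212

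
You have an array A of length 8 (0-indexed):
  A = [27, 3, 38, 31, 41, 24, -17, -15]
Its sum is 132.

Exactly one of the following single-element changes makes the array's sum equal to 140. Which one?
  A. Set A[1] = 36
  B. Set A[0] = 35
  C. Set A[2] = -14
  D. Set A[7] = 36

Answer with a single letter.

Answer: B

Derivation:
Option A: A[1] 3->36, delta=33, new_sum=132+(33)=165
Option B: A[0] 27->35, delta=8, new_sum=132+(8)=140 <-- matches target
Option C: A[2] 38->-14, delta=-52, new_sum=132+(-52)=80
Option D: A[7] -15->36, delta=51, new_sum=132+(51)=183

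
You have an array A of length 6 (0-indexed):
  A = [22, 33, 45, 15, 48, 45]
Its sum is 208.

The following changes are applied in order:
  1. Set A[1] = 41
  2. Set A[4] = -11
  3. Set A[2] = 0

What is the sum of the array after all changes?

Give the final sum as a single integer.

Answer: 112

Derivation:
Initial sum: 208
Change 1: A[1] 33 -> 41, delta = 8, sum = 216
Change 2: A[4] 48 -> -11, delta = -59, sum = 157
Change 3: A[2] 45 -> 0, delta = -45, sum = 112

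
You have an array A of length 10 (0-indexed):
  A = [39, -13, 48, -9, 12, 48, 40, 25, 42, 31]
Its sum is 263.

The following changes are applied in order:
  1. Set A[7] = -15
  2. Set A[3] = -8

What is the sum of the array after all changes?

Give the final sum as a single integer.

Answer: 224

Derivation:
Initial sum: 263
Change 1: A[7] 25 -> -15, delta = -40, sum = 223
Change 2: A[3] -9 -> -8, delta = 1, sum = 224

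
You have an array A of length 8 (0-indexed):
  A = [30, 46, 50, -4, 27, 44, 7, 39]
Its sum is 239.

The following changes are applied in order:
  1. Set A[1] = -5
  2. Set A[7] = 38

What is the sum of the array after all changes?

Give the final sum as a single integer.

Initial sum: 239
Change 1: A[1] 46 -> -5, delta = -51, sum = 188
Change 2: A[7] 39 -> 38, delta = -1, sum = 187

Answer: 187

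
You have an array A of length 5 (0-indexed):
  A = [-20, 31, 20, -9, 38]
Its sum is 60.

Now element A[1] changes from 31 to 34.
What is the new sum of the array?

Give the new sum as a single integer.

Old value at index 1: 31
New value at index 1: 34
Delta = 34 - 31 = 3
New sum = old_sum + delta = 60 + (3) = 63

Answer: 63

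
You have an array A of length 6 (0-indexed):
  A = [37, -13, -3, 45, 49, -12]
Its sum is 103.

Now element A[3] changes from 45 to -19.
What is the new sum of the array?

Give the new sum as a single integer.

Answer: 39

Derivation:
Old value at index 3: 45
New value at index 3: -19
Delta = -19 - 45 = -64
New sum = old_sum + delta = 103 + (-64) = 39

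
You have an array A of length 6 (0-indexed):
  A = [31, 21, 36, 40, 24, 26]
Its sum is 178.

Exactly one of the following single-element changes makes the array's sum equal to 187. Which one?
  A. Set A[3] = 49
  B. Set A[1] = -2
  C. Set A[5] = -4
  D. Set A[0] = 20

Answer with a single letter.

Option A: A[3] 40->49, delta=9, new_sum=178+(9)=187 <-- matches target
Option B: A[1] 21->-2, delta=-23, new_sum=178+(-23)=155
Option C: A[5] 26->-4, delta=-30, new_sum=178+(-30)=148
Option D: A[0] 31->20, delta=-11, new_sum=178+(-11)=167

Answer: A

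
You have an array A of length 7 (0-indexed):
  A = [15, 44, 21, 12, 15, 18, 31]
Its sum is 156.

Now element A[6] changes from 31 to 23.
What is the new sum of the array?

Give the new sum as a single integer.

Old value at index 6: 31
New value at index 6: 23
Delta = 23 - 31 = -8
New sum = old_sum + delta = 156 + (-8) = 148

Answer: 148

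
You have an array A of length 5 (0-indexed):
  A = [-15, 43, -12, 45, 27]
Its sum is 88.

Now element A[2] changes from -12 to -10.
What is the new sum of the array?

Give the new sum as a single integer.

Old value at index 2: -12
New value at index 2: -10
Delta = -10 - -12 = 2
New sum = old_sum + delta = 88 + (2) = 90

Answer: 90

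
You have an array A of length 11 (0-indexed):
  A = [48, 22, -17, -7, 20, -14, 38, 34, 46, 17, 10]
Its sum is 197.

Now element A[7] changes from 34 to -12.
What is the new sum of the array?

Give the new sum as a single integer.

Old value at index 7: 34
New value at index 7: -12
Delta = -12 - 34 = -46
New sum = old_sum + delta = 197 + (-46) = 151

Answer: 151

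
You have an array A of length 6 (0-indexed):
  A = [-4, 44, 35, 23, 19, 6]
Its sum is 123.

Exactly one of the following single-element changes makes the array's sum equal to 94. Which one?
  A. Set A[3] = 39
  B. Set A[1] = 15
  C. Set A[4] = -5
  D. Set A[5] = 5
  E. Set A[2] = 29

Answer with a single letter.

Option A: A[3] 23->39, delta=16, new_sum=123+(16)=139
Option B: A[1] 44->15, delta=-29, new_sum=123+(-29)=94 <-- matches target
Option C: A[4] 19->-5, delta=-24, new_sum=123+(-24)=99
Option D: A[5] 6->5, delta=-1, new_sum=123+(-1)=122
Option E: A[2] 35->29, delta=-6, new_sum=123+(-6)=117

Answer: B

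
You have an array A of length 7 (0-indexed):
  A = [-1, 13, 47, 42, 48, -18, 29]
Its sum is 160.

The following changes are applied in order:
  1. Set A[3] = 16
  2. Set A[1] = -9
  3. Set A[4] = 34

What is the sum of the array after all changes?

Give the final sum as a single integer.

Initial sum: 160
Change 1: A[3] 42 -> 16, delta = -26, sum = 134
Change 2: A[1] 13 -> -9, delta = -22, sum = 112
Change 3: A[4] 48 -> 34, delta = -14, sum = 98

Answer: 98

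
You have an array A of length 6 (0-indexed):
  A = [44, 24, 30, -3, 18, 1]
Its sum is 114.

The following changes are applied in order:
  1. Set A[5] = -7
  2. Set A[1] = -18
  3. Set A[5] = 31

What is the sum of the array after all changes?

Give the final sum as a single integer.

Initial sum: 114
Change 1: A[5] 1 -> -7, delta = -8, sum = 106
Change 2: A[1] 24 -> -18, delta = -42, sum = 64
Change 3: A[5] -7 -> 31, delta = 38, sum = 102

Answer: 102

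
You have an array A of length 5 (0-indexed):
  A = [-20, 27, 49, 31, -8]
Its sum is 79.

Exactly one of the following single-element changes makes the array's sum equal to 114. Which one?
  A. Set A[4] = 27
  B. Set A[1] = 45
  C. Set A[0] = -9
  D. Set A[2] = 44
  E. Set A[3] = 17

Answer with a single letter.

Answer: A

Derivation:
Option A: A[4] -8->27, delta=35, new_sum=79+(35)=114 <-- matches target
Option B: A[1] 27->45, delta=18, new_sum=79+(18)=97
Option C: A[0] -20->-9, delta=11, new_sum=79+(11)=90
Option D: A[2] 49->44, delta=-5, new_sum=79+(-5)=74
Option E: A[3] 31->17, delta=-14, new_sum=79+(-14)=65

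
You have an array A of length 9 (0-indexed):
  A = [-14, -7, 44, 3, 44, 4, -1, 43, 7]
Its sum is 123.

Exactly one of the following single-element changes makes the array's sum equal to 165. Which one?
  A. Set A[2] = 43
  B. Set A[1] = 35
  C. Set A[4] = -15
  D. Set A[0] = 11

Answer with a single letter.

Option A: A[2] 44->43, delta=-1, new_sum=123+(-1)=122
Option B: A[1] -7->35, delta=42, new_sum=123+(42)=165 <-- matches target
Option C: A[4] 44->-15, delta=-59, new_sum=123+(-59)=64
Option D: A[0] -14->11, delta=25, new_sum=123+(25)=148

Answer: B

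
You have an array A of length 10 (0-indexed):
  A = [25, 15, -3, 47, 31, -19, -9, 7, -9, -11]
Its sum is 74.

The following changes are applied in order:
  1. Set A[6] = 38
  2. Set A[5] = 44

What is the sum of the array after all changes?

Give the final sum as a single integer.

Answer: 184

Derivation:
Initial sum: 74
Change 1: A[6] -9 -> 38, delta = 47, sum = 121
Change 2: A[5] -19 -> 44, delta = 63, sum = 184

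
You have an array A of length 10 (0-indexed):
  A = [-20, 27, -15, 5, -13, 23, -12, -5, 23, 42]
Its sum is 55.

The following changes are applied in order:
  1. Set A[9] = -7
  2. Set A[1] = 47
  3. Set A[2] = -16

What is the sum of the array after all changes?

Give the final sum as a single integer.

Answer: 25

Derivation:
Initial sum: 55
Change 1: A[9] 42 -> -7, delta = -49, sum = 6
Change 2: A[1] 27 -> 47, delta = 20, sum = 26
Change 3: A[2] -15 -> -16, delta = -1, sum = 25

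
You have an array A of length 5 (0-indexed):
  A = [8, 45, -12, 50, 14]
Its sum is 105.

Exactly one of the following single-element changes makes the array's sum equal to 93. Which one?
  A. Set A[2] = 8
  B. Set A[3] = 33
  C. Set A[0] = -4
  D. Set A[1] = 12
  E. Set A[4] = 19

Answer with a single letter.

Answer: C

Derivation:
Option A: A[2] -12->8, delta=20, new_sum=105+(20)=125
Option B: A[3] 50->33, delta=-17, new_sum=105+(-17)=88
Option C: A[0] 8->-4, delta=-12, new_sum=105+(-12)=93 <-- matches target
Option D: A[1] 45->12, delta=-33, new_sum=105+(-33)=72
Option E: A[4] 14->19, delta=5, new_sum=105+(5)=110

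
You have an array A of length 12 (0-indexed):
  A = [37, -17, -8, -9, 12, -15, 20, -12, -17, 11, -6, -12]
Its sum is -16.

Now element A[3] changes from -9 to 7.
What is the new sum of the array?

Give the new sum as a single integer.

Answer: 0

Derivation:
Old value at index 3: -9
New value at index 3: 7
Delta = 7 - -9 = 16
New sum = old_sum + delta = -16 + (16) = 0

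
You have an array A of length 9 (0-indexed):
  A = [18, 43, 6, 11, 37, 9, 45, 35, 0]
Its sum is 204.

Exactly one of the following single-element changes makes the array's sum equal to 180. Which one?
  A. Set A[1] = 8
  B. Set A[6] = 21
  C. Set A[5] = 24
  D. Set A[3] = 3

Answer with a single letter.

Option A: A[1] 43->8, delta=-35, new_sum=204+(-35)=169
Option B: A[6] 45->21, delta=-24, new_sum=204+(-24)=180 <-- matches target
Option C: A[5] 9->24, delta=15, new_sum=204+(15)=219
Option D: A[3] 11->3, delta=-8, new_sum=204+(-8)=196

Answer: B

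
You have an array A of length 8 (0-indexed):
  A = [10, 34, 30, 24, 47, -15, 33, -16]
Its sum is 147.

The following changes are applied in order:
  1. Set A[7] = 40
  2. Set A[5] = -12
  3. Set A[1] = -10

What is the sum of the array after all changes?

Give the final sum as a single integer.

Initial sum: 147
Change 1: A[7] -16 -> 40, delta = 56, sum = 203
Change 2: A[5] -15 -> -12, delta = 3, sum = 206
Change 3: A[1] 34 -> -10, delta = -44, sum = 162

Answer: 162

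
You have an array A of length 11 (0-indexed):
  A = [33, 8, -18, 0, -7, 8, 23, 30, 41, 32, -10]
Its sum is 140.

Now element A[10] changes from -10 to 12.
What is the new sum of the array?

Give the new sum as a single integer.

Old value at index 10: -10
New value at index 10: 12
Delta = 12 - -10 = 22
New sum = old_sum + delta = 140 + (22) = 162

Answer: 162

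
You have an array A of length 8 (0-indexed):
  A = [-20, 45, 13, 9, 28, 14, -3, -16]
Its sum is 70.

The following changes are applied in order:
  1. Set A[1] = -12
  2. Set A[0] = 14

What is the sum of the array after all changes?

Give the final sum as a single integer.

Answer: 47

Derivation:
Initial sum: 70
Change 1: A[1] 45 -> -12, delta = -57, sum = 13
Change 2: A[0] -20 -> 14, delta = 34, sum = 47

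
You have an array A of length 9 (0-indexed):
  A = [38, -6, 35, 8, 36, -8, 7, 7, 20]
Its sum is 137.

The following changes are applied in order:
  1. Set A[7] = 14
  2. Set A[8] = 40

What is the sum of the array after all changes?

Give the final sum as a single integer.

Answer: 164

Derivation:
Initial sum: 137
Change 1: A[7] 7 -> 14, delta = 7, sum = 144
Change 2: A[8] 20 -> 40, delta = 20, sum = 164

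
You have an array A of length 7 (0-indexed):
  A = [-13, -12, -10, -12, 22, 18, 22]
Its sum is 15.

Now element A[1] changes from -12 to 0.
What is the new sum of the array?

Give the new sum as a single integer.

Old value at index 1: -12
New value at index 1: 0
Delta = 0 - -12 = 12
New sum = old_sum + delta = 15 + (12) = 27

Answer: 27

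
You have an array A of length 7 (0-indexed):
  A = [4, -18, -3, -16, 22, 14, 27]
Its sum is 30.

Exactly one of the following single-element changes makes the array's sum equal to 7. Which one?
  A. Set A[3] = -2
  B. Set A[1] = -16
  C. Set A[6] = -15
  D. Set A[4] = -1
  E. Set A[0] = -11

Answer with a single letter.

Answer: D

Derivation:
Option A: A[3] -16->-2, delta=14, new_sum=30+(14)=44
Option B: A[1] -18->-16, delta=2, new_sum=30+(2)=32
Option C: A[6] 27->-15, delta=-42, new_sum=30+(-42)=-12
Option D: A[4] 22->-1, delta=-23, new_sum=30+(-23)=7 <-- matches target
Option E: A[0] 4->-11, delta=-15, new_sum=30+(-15)=15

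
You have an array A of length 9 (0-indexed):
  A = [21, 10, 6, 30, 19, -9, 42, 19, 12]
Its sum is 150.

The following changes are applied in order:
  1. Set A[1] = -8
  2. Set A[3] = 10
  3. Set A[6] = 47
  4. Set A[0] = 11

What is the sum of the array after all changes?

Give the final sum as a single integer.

Answer: 107

Derivation:
Initial sum: 150
Change 1: A[1] 10 -> -8, delta = -18, sum = 132
Change 2: A[3] 30 -> 10, delta = -20, sum = 112
Change 3: A[6] 42 -> 47, delta = 5, sum = 117
Change 4: A[0] 21 -> 11, delta = -10, sum = 107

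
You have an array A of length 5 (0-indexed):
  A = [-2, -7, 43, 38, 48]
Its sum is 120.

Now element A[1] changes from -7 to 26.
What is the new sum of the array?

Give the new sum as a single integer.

Answer: 153

Derivation:
Old value at index 1: -7
New value at index 1: 26
Delta = 26 - -7 = 33
New sum = old_sum + delta = 120 + (33) = 153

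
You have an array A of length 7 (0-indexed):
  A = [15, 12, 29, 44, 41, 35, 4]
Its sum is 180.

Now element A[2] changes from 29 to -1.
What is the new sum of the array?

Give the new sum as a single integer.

Answer: 150

Derivation:
Old value at index 2: 29
New value at index 2: -1
Delta = -1 - 29 = -30
New sum = old_sum + delta = 180 + (-30) = 150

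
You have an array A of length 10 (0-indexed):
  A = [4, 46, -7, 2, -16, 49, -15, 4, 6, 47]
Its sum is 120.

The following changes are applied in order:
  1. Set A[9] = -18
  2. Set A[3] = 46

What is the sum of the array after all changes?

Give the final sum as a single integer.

Answer: 99

Derivation:
Initial sum: 120
Change 1: A[9] 47 -> -18, delta = -65, sum = 55
Change 2: A[3] 2 -> 46, delta = 44, sum = 99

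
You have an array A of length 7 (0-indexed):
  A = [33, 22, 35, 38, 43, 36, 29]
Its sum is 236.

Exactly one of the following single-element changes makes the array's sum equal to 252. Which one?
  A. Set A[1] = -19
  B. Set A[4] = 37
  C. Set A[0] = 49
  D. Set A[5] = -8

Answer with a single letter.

Option A: A[1] 22->-19, delta=-41, new_sum=236+(-41)=195
Option B: A[4] 43->37, delta=-6, new_sum=236+(-6)=230
Option C: A[0] 33->49, delta=16, new_sum=236+(16)=252 <-- matches target
Option D: A[5] 36->-8, delta=-44, new_sum=236+(-44)=192

Answer: C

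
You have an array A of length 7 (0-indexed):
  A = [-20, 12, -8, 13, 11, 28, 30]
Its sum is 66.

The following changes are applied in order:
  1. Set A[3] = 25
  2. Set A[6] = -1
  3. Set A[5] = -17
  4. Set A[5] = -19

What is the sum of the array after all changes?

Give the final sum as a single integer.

Answer: 0

Derivation:
Initial sum: 66
Change 1: A[3] 13 -> 25, delta = 12, sum = 78
Change 2: A[6] 30 -> -1, delta = -31, sum = 47
Change 3: A[5] 28 -> -17, delta = -45, sum = 2
Change 4: A[5] -17 -> -19, delta = -2, sum = 0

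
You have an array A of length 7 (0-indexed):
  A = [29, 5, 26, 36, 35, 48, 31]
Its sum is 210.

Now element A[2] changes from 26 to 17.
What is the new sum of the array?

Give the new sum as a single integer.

Answer: 201

Derivation:
Old value at index 2: 26
New value at index 2: 17
Delta = 17 - 26 = -9
New sum = old_sum + delta = 210 + (-9) = 201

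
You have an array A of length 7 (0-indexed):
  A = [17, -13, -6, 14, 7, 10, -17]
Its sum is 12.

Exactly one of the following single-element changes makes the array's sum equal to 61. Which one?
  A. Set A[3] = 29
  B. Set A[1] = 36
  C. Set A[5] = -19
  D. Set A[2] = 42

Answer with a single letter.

Option A: A[3] 14->29, delta=15, new_sum=12+(15)=27
Option B: A[1] -13->36, delta=49, new_sum=12+(49)=61 <-- matches target
Option C: A[5] 10->-19, delta=-29, new_sum=12+(-29)=-17
Option D: A[2] -6->42, delta=48, new_sum=12+(48)=60

Answer: B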